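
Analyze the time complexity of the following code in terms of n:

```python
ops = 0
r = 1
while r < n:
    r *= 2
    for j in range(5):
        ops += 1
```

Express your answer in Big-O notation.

Each loop level contributes: log n × 1. Multiplying the contributions gives O(log n).

Answer: O(log n)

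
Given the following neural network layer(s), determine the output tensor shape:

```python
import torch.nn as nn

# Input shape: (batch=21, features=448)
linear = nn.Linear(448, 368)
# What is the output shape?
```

Input: (21, 448) -> Output: (21, 368)

Answer: (21, 368)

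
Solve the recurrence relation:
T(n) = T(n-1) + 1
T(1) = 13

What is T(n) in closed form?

Unrolling: T(n) = T(1) + 1·(n-1) = 13 + 1(n-1) = n + 12.

Answer: T(n) = n + 12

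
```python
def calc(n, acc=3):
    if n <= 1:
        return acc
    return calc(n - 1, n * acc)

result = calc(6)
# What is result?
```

Accumulator trace (n, acc): (6, 3) -> (5, 18) -> (4, 90) -> (3, 360) -> (2, 1080) -> (1, 2160) -> return 2160

Answer: 2160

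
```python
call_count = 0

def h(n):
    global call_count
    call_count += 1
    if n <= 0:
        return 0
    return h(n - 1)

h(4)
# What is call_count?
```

Linear recursion stepping by 1: 5 calls from n=4 down to ≤0.

Answer: 5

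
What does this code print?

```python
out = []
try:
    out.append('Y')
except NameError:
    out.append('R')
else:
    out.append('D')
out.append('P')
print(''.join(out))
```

Execution trace: 'Y' (try body, no exception) → 'D' (else) → 'P' (after the try/except). Output: YDP

Answer: YDP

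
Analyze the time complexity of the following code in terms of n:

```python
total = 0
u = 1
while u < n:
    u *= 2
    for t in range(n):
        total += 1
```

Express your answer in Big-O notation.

Each loop level contributes: log n × n. Multiplying the contributions gives O(n log n).

Answer: O(n log n)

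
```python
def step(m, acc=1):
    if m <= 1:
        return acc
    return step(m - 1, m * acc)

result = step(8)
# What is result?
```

Accumulator trace (n, acc): (8, 1) -> (7, 8) -> (6, 56) -> (5, 336) -> (4, 1680) -> (3, 6720) -> (2, 20160) -> (1, 40320) -> return 40320

Answer: 40320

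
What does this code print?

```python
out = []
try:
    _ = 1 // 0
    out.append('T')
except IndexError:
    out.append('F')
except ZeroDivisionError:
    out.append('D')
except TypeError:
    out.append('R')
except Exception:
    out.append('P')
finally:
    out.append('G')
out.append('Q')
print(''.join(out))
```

Execution trace: 'D' (except ZeroDivisionError) → 'G' (finally) → 'Q' (after the try/except). Output: DGQ

Answer: DGQ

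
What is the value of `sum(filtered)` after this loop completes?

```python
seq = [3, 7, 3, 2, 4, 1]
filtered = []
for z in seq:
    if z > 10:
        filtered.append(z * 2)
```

Sum of doubled values > 10
`filtered` takes the values: []
So `sum(filtered)` = 0

Answer: 0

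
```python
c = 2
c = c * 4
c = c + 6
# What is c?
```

Trace:
`c = 2` → c = 2
`c = c * 4` → c = 8
`c = c + 6` → c = 14
So c = 14

Answer: 14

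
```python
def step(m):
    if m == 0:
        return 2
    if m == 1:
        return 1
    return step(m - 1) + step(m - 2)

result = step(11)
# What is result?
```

Build up from base cases: step(0)=2, step(1)=1, step(2)=3, step(3)=4, step(4)=7, step(5)=11, step(6)=18, ..., step(11)=199

Answer: 199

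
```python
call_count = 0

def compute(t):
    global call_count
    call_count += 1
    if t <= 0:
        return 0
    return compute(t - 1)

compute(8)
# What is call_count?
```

Linear recursion stepping by 1: 9 calls from t=8 down to ≤0.

Answer: 9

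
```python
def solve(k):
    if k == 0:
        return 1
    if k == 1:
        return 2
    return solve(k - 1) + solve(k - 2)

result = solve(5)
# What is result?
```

Build up from base cases: solve(0)=1, solve(1)=2, solve(2)=3, solve(3)=5, solve(4)=8, solve(5)=13

Answer: 13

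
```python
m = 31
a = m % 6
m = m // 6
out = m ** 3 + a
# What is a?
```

Trace:
`m = 31` → m = 31
`a = m % 6` → a = 1
`m = m // 6` → m = 5
`out = m ** 3 + a` → out = 126
So a = 1

Answer: 1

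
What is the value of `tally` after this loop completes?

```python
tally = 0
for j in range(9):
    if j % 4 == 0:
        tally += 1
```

Count numbers divisible by 4 in range(9)
`tally` takes the values: 0 → 1 → 2 → 3

Answer: 3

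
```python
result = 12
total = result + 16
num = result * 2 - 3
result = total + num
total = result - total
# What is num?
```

Trace:
`result = 12` → result = 12
`total = result + 16` → total = 28
`num = result * 2 - 3` → num = 21
`result = total + num` → result = 49
`total = result - total` → total = 21
So num = 21

Answer: 21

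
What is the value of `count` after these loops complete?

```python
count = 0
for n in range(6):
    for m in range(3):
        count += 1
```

6 * 3 = 18
`count` takes the values: 0 → 1 → 2 → 3 → 4 → 5 → 6 → 7 → 8 → 9 → 10 → 11 → 12 → 13 → 14 → 15 → 16 → 17 → 18

Answer: 18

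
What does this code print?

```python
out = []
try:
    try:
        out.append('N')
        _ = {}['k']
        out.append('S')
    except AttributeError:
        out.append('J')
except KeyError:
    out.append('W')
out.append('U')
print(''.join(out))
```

Execution trace: 'N' (try body) → 'W' (outer except KeyError) → 'U' (after the try/except). Output: NWU

Answer: NWU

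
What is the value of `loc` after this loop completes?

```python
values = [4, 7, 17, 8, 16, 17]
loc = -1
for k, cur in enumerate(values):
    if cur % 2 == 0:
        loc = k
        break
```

First even number index in [4, 7, 17, 8, 16, 17]
`loc` takes the values: -1 → 0

Answer: 0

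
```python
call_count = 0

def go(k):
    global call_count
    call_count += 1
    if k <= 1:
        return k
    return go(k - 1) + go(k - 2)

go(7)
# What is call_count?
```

Calls(k) = 1 + Calls(k-1) + Calls(k-2); Calls(0)=Calls(1)=1. For k=7 this gives 41.

Answer: 41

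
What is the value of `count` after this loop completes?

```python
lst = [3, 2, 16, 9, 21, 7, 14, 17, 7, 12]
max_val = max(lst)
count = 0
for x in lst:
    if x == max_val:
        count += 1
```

Count of max value 21 in [3, 2, 16, 9, 21, 7, 14, 17, 7, 12]
`count` takes the values: 0 → 1

Answer: 1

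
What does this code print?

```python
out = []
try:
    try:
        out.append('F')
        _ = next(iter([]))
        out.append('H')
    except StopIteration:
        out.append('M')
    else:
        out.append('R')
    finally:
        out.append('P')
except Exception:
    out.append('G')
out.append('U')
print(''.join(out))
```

Execution trace: 'F' (inner try body) → 'M' (inner except StopIteration) → 'P' (inner finally) → 'U' (after the try/except). Output: FMPU

Answer: FMPU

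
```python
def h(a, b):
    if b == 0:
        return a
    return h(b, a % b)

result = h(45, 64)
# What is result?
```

h(45, 64) -> h(64, 45) -> h(45, 19) -> h(19, 7) -> h(7, 5) -> h(5, 2) -> h(2, 1) -> h(1, 0) -> 1

Answer: 1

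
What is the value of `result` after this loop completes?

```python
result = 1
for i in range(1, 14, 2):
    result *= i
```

Product of 1, 3, 5, ... up to 13
`result` takes the values: 1 → 3 → 15 → 105 → 945 → 10395 → 135135

Answer: 135135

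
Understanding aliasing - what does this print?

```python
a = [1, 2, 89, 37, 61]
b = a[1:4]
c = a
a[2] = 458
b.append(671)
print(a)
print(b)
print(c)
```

Key concept: slice vs alias.
Step by step:
`a = [1, 2, 89, 37, 61]` → a = [1, 2, 89, 37, 61]
`b = a[1:4]` → b = [2, 89, 37]
`c = a` → c = [1, 2, 89, 37, 61] (same object as a)
`a[2] = 458` → a = [1, 2, 458, 37, 61] (same object as c); c = [1, 2, 458, 37, 61] (same object as a)
`b.append(671)` → b = [2, 89, 37, 671]
`print(a)` → prints [1, 2, 458, 37, 61]
`print(b)` → prints [2, 89, 37, 671]
`print(c)` → prints [1, 2, 458, 37, 61]

Answer:
[1, 2, 458, 37, 61]
[2, 89, 37, 671]
[1, 2, 458, 37, 61]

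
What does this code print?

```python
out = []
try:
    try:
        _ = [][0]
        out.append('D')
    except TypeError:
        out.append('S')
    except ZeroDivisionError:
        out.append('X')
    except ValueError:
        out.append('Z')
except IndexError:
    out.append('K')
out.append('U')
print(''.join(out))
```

Execution trace: 'K' (outer except IndexError) → 'U' (after the try/except). Output: KU

Answer: KU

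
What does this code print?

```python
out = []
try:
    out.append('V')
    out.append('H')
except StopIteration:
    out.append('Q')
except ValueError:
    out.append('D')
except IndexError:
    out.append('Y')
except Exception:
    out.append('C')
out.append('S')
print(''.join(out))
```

Execution trace: 'V' (try body) → 'H' (try body, no exception) → 'S' (after the try/except). Output: VHS

Answer: VHS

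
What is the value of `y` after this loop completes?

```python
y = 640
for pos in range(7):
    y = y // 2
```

Halve 7 times: 640 // 2^7 = 5
`y` takes the values: 640 → 320 → 160 → 80 → 40 → 20 → 10 → 5

Answer: 5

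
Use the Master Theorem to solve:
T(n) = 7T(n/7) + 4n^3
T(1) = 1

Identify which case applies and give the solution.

a=7, b=7, f(n)=4n^3. log_7(7) = 1. Since c=3 > 1 and the regularity condition holds (7(n/7)^3 = (7/7^3)n^3 with 7/7^3 < 1), Case 3 applies: T(n) = Θ(f(n)) = O(n^3).

Answer: O(n^3) - Case 3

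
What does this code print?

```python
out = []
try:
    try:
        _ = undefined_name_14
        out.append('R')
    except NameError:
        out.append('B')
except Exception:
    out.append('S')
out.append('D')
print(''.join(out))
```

Execution trace: 'B' (inner except NameError) → 'D' (after the try/except). Output: BD

Answer: BD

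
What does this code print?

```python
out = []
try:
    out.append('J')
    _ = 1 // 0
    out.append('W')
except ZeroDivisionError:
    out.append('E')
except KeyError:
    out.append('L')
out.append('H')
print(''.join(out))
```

Execution trace: 'J' (try body) → 'E' (except ZeroDivisionError) → 'H' (after the try/except). Output: JEH

Answer: JEH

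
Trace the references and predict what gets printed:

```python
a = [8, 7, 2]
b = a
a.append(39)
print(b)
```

Key concept: basic list aliasing.
Step by step:
`a = [8, 7, 2]` → a = [8, 7, 2]
`b = a` → b = [8, 7, 2] (same object as a)
`a.append(39)` → a = [8, 7, 2, 39] (same object as b); b = [8, 7, 2, 39] (same object as a)
`print(b)` → prints [8, 7, 2, 39]

Answer: [8, 7, 2, 39]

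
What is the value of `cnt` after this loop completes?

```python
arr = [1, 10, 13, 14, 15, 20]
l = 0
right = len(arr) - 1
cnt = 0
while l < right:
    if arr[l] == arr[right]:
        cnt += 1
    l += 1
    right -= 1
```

Count matching pairs from ends
`cnt` takes the values: 0

Answer: 0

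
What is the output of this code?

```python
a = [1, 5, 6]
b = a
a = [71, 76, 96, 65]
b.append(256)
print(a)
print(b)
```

Key concept: rebinding vs mutation: a is rebound to a new list, b still points at the original.
Step by step:
`a = [1, 5, 6]` → a = [1, 5, 6]
`b = a` → b = [1, 5, 6] (same object as a)
`a = [71, 76, 96, 65]` → a = [71, 76, 96, 65]
`b.append(256)` → b = [1, 5, 6, 256]
`print(a)` → prints [71, 76, 96, 65]
`print(b)` → prints [1, 5, 6, 256]

Answer:
[71, 76, 96, 65]
[1, 5, 6, 256]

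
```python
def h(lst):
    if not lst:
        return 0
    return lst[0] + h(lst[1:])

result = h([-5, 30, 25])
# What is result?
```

(-5) + 30 + 25 + 0 = 50

Answer: 50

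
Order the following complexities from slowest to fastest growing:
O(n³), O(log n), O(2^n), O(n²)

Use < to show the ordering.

Ordered by growth rate: O(log n) < O(n²) < O(n³) < O(2^n)

Answer: O(log n) < O(n²) < O(n³) < O(2^n)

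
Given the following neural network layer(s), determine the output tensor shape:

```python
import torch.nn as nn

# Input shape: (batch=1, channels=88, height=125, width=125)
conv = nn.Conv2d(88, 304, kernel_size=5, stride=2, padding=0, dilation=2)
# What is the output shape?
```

Input: (1, 88, 125, 125) -> Output: (1, 304, 59, 59)

Answer: (1, 304, 59, 59)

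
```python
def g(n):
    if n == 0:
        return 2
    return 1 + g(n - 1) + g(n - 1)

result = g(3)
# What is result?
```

g(n) = 1 + 2·g(n-1), g(0)=2. Closed form: (2+1)·2^3 - 1 = 23.

Answer: 23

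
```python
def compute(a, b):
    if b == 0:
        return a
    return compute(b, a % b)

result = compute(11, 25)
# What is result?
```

compute(11, 25) -> compute(25, 11) -> compute(11, 3) -> compute(3, 2) -> compute(2, 1) -> compute(1, 0) -> 1

Answer: 1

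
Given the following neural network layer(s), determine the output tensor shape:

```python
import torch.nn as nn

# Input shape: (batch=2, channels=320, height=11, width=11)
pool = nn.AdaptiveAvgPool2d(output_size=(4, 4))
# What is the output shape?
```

Input: (2, 320, 11, 11) -> Output: (2, 320, 4, 4)

Answer: (2, 320, 4, 4)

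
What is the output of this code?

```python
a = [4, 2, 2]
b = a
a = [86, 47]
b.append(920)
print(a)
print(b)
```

Key concept: rebinding vs mutation: a is rebound to a new list, b still points at the original.
Step by step:
`a = [4, 2, 2]` → a = [4, 2, 2]
`b = a` → b = [4, 2, 2] (same object as a)
`a = [86, 47]` → a = [86, 47]
`b.append(920)` → b = [4, 2, 2, 920]
`print(a)` → prints [86, 47]
`print(b)` → prints [4, 2, 2, 920]

Answer:
[86, 47]
[4, 2, 2, 920]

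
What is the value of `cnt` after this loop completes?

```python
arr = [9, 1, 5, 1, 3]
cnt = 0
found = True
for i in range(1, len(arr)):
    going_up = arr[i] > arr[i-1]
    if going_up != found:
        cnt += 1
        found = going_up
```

Count direction changes in [9, 1, 5, 1, 3]
`cnt` takes the values: 0 → 1 → 2 → 3 → 4

Answer: 4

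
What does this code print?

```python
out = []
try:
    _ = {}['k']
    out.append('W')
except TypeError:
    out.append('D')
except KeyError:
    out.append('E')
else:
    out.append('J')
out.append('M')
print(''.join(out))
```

Execution trace: 'E' (except KeyError) → 'M' (after the try/except). Output: EM

Answer: EM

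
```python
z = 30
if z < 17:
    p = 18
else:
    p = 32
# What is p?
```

Trace:
`z = 30` → z = 30
`if z < 17: ...` → z < 17 is False, take else branch → p = 32
So p = 32

Answer: 32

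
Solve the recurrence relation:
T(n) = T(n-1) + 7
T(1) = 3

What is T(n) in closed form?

Unrolling: T(n) = T(1) + 7·(n-1) = 3 + 7(n-1) = 7n - 4.

Answer: T(n) = 7n - 4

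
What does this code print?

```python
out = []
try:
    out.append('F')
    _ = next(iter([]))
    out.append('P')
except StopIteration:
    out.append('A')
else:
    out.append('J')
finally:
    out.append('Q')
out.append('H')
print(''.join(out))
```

Execution trace: 'F' (try body) → 'A' (except StopIteration) → 'Q' (finally) → 'H' (after the try/except). Output: FAQH

Answer: FAQH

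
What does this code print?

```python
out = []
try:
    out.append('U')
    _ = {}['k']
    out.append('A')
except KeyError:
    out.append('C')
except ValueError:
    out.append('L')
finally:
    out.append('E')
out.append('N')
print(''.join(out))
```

Execution trace: 'U' (try body) → 'C' (except KeyError) → 'E' (finally) → 'N' (after the try/except). Output: UCEN

Answer: UCEN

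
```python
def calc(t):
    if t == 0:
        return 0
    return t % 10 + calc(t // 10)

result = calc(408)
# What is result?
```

Sum of digits of 408: 8 + 0 + 4 = 12

Answer: 12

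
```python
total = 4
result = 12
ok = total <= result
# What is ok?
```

Trace:
`total = 4` → total = 4
`result = 12` → result = 12
`ok = total <= result` → ok = True
So ok = True

Answer: True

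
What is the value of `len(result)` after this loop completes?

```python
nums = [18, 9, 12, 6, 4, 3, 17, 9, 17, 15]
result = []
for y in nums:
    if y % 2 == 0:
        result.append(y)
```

Count even numbers in [18, 9, 12, 6, 4, 3, 17, 9, 17, 15]
`result` takes the values: [] → [18] → [18, 12] → [18, 12, 6] → [18, 12, 6, 4]
So `len(result)` = 4

Answer: 4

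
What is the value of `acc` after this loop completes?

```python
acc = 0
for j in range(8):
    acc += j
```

Sum of 0 to 7 = 28
`acc` takes the values: 0 → 1 → 3 → 6 → 10 → 15 → 21 → 28

Answer: 28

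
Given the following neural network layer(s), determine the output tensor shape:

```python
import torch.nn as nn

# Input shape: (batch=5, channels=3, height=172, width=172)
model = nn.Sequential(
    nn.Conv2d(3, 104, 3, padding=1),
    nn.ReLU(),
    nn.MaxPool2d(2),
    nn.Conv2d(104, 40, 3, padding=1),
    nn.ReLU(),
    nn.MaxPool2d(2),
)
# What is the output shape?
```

Input: (5, 3, 172, 172) -> after first Conv2d: (5, 104, 172, 172) -> after first MaxPool2d: (5, 104, 86, 86) -> after second Conv2d: (5, 40, 86, 86) -> Output: (5, 40, 43, 43)

Answer: (5, 40, 43, 43)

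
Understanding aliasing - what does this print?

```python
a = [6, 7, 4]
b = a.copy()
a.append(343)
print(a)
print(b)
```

Key concept: list.copy() creates independent copy.
Step by step:
`a = [6, 7, 4]` → a = [6, 7, 4]
`b = a.copy()` → b = [6, 7, 4]
`a.append(343)` → a = [6, 7, 4, 343]
`print(a)` → prints [6, 7, 4, 343]
`print(b)` → prints [6, 7, 4]

Answer:
[6, 7, 4, 343]
[6, 7, 4]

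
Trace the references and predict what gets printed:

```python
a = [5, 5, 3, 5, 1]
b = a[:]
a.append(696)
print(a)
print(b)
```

Key concept: slice [:] creates copy.
Step by step:
`a = [5, 5, 3, 5, 1]` → a = [5, 5, 3, 5, 1]
`b = a[:]` → b = [5, 5, 3, 5, 1]
`a.append(696)` → a = [5, 5, 3, 5, 1, 696]
`print(a)` → prints [5, 5, 3, 5, 1, 696]
`print(b)` → prints [5, 5, 3, 5, 1]

Answer:
[5, 5, 3, 5, 1, 696]
[5, 5, 3, 5, 1]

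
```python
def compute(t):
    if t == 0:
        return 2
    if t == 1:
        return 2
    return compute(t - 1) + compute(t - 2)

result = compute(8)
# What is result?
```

Build up from base cases: compute(0)=2, compute(1)=2, compute(2)=4, compute(3)=6, compute(4)=10, compute(5)=16, compute(6)=26, ..., compute(8)=68

Answer: 68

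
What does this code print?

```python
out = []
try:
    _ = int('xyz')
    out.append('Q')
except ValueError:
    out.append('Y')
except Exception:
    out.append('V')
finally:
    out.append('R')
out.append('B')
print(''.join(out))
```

Execution trace: 'Y' (except ValueError) → 'R' (finally) → 'B' (after the try/except). Output: YRB

Answer: YRB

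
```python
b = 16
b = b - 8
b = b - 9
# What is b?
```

Trace:
`b = 16` → b = 16
`b = b - 8` → b = 8
`b = b - 9` → b = -1
So b = -1

Answer: -1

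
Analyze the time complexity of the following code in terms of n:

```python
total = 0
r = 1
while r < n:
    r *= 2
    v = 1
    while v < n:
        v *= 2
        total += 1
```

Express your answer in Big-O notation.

Each loop level contributes: log n × log n. Multiplying the contributions gives O(log² n).

Answer: O(log² n)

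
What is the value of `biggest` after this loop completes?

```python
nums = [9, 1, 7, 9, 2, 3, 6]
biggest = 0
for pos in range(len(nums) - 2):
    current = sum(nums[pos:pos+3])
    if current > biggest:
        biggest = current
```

Max sum of 3-element window in [9, 1, 7, 9, 2, 3, 6]
`biggest` takes the values: 0 → 17 → 18

Answer: 18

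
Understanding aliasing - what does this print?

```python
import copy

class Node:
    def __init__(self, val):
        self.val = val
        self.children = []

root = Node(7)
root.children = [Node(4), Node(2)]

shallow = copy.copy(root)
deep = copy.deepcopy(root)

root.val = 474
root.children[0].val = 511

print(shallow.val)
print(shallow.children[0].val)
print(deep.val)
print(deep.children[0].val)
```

Key concept: deep copy with custom objects.
Step by step:
`root = Node(7)` → root = Node(val=7, children=[])
`root.children = [Node(4), Node(2)]` → root = Node(val=7, children=[Node(val=4, children=[]), Node(val=2, children=[])])
`shallow = copy.copy(root)` → shallow = Node(val=7, children=[Node(val=4, children=[]), Node(val=2, children=[])])
`deep = copy.deepcopy(root)` → deep = Node(val=7, children=[Node(val=4, children=[]), Node(val=2, children=[])])
`root.val = 474` → root = Node(val=474, children=[Node(val=4, children=[]), Node(val=2, children=[])])
`root.children[0].val = 511` → root = Node(val=474, children=[Node(val=511, children=[]), Node(val=2, children=[])]); shallow = Node(val=7, children=[Node(val=511, children=[]), Node(val=2, children=[])])
`print(shallow.val)` → prints 7
`print(shallow.children[0].val)` → prints 511
`print(deep.val)` → prints 7
`print(deep.children[0].val)` → prints 4

Answer:
7
511
7
4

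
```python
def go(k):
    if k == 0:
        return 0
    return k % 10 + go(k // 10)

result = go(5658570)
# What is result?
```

Sum of digits of 5658570: 0 + 7 + 5 + 8 + 5 + 6 + 5 = 36

Answer: 36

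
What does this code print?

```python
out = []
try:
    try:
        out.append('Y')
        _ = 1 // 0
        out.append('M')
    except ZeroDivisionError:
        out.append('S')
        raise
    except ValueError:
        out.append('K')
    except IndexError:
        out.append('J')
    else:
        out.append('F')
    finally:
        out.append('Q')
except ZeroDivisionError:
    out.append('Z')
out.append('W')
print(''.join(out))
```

Execution trace: 'Y' (inner try body) → 'S' (inner except ZeroDivisionError) → 'Q' (inner finally) → 'Z' (outer except ZeroDivisionError) → 'W' (after the try/except). Output: YSQZW

Answer: YSQZW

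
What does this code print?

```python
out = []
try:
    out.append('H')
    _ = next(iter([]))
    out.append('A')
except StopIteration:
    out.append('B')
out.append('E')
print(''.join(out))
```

Execution trace: 'H' (try body) → 'B' (except StopIteration) → 'E' (after the try/except). Output: HBE

Answer: HBE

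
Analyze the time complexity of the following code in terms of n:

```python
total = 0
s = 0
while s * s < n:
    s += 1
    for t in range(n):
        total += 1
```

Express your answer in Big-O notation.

Each loop level contributes: √n × n. Multiplying the contributions gives O(n√n).

Answer: O(n√n)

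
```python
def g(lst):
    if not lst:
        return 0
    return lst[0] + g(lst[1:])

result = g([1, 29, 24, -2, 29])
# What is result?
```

1 + 29 + 24 + (-2) + 29 + 0 = 81

Answer: 81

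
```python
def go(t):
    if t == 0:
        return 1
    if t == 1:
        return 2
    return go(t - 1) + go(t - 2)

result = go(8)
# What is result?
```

Build up from base cases: go(0)=1, go(1)=2, go(2)=3, go(3)=5, go(4)=8, go(5)=13, go(6)=21, ..., go(8)=55

Answer: 55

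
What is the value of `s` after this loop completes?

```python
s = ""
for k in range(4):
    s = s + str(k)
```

Concatenate digits 0 to 3
`s` takes the values: "" → "0" → "01" → "012" → "0123"

Answer: "0123"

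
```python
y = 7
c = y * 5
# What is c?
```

Trace:
`y = 7` → y = 7
`c = y * 5` → c = 35
So c = 35

Answer: 35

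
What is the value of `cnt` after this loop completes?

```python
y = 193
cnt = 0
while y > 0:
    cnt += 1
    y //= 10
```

Count digits by repeated division by 10
`cnt` takes the values: 0 → 1 → 2 → 3

Answer: 3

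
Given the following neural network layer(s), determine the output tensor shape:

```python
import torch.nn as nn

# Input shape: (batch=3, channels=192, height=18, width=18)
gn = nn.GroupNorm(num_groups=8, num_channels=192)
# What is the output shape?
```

Input: (3, 192, 18, 18) -> Output: (3, 192, 18, 18)

Answer: (3, 192, 18, 18)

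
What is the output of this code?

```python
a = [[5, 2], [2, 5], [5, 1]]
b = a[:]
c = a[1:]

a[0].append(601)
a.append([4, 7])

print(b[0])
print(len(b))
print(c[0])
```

Key concept: slice with nested mutation.
Step by step:
`a = [[5, 2], [2, 5], [5, 1]]` → a = [[5, 2], [2, 5], [5, 1]]
`b = a[:]` → b = [[5, 2], [2, 5], [5, 1]]
`c = a[1:]` → c = [[2, 5], [5, 1]]
`a[0].append(601)` → a = [[5, 2, 601], [2, 5], [5, 1]]; b = [[5, 2, 601], [2, 5], [5, 1]]
`a.append([4, 7])` → a = [[5, 2, 601], [2, 5], [5, 1], [4, 7]]
`print(b[0])` → prints [5, 2, 601]
`print(len(b))` → prints 3
`print(c[0])` → prints [2, 5]

Answer:
[5, 2, 601]
3
[2, 5]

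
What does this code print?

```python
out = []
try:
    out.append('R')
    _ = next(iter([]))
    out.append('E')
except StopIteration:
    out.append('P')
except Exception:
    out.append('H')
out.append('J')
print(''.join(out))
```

Execution trace: 'R' (try body) → 'P' (except StopIteration) → 'J' (after the try/except). Output: RPJ

Answer: RPJ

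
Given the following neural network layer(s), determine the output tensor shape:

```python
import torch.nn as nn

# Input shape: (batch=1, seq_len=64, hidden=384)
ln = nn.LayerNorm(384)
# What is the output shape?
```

Input: (1, 64, 384) -> Output: (1, 64, 384)

Answer: (1, 64, 384)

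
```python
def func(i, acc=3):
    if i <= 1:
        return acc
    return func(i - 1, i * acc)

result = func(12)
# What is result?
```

Accumulator trace (n, acc): (12, 3) -> (11, 36) -> (10, 396) -> (9, 3960) -> (8, 35640) -> (7, 285120) -> (6, 1995840) -> (5, 11975040) -> (4, 59875200) -> (3, 239500800) -> (2, 718502400) -> (1, 1437004800) -> return 1437004800

Answer: 1437004800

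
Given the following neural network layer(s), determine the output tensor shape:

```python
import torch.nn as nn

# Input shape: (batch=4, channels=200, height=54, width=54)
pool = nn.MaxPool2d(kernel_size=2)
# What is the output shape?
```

Input: (4, 200, 54, 54) -> Output: (4, 200, 27, 27)

Answer: (4, 200, 27, 27)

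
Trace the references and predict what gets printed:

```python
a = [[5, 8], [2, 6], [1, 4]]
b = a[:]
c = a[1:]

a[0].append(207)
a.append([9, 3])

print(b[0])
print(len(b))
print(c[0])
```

Key concept: slice with nested mutation.
Step by step:
`a = [[5, 8], [2, 6], [1, 4]]` → a = [[5, 8], [2, 6], [1, 4]]
`b = a[:]` → b = [[5, 8], [2, 6], [1, 4]]
`c = a[1:]` → c = [[2, 6], [1, 4]]
`a[0].append(207)` → a = [[5, 8, 207], [2, 6], [1, 4]]; b = [[5, 8, 207], [2, 6], [1, 4]]
`a.append([9, 3])` → a = [[5, 8, 207], [2, 6], [1, 4], [9, 3]]
`print(b[0])` → prints [5, 8, 207]
`print(len(b))` → prints 3
`print(c[0])` → prints [2, 6]

Answer:
[5, 8, 207]
3
[2, 6]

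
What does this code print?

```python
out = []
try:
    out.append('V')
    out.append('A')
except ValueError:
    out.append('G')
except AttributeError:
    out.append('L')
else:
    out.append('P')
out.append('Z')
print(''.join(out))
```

Execution trace: 'V' (try body) → 'A' (try body, no exception) → 'P' (else) → 'Z' (after the try/except). Output: VAPZ

Answer: VAPZ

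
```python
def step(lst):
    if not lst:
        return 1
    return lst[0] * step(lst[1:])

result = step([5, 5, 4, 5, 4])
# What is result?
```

Product over [5, 5, 4, 5, 4] = 5 * 5 * 4 * 5 * 4 = 2000

Answer: 2000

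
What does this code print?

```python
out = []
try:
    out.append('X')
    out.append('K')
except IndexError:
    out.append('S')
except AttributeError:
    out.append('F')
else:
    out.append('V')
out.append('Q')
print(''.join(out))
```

Execution trace: 'X' (try body) → 'K' (try body, no exception) → 'V' (else) → 'Q' (after the try/except). Output: XKVQ

Answer: XKVQ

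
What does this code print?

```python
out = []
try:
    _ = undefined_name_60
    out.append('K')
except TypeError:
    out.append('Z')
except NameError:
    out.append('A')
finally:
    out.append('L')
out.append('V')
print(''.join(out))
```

Execution trace: 'A' (except NameError) → 'L' (finally) → 'V' (after the try/except). Output: ALV

Answer: ALV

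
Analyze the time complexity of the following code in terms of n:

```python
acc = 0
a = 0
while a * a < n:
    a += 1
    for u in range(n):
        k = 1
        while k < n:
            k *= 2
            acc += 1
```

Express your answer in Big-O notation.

Each loop level contributes: √n × n × log n. Multiplying the contributions gives O(n√n log n).

Answer: O(n√n log n)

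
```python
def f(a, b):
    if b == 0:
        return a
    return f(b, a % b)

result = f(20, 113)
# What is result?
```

f(20, 113) -> f(113, 20) -> f(20, 13) -> f(13, 7) -> f(7, 6) -> f(6, 1) -> f(1, 0) -> 1

Answer: 1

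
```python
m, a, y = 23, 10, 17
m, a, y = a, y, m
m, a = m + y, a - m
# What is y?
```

Trace:
`m, a, y = 23, 10, 17` → m = 23; a = 10; y = 17
`m, a, y = a, y, m` → m = 10; a = 17; y = 23
`m, a = m + y, a - m` → m = 33; a = 7
So y = 23

Answer: 23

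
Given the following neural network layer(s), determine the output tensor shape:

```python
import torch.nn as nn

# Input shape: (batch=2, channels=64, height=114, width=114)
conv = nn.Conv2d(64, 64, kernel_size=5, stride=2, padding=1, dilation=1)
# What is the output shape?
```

Input: (2, 64, 114, 114) -> Output: (2, 64, 56, 56)

Answer: (2, 64, 56, 56)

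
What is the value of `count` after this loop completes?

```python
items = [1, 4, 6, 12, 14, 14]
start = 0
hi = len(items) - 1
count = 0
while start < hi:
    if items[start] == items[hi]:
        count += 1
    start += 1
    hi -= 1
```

Count matching pairs from ends
`count` takes the values: 0

Answer: 0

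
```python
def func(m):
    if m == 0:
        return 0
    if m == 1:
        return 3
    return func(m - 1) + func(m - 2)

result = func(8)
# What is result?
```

Build up from base cases: func(0)=0, func(1)=3, func(2)=3, func(3)=6, func(4)=9, func(5)=15, func(6)=24, ..., func(8)=63

Answer: 63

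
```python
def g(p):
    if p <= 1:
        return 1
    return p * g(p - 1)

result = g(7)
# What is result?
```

g(7) = 7 * 6 * 5 * 4 * 3 * 2 * 1 = 5040

Answer: 5040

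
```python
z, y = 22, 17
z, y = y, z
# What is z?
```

Trace:
`z, y = 22, 17` → z = 22; y = 17
`z, y = y, z` → z = 17; y = 22
So z = 17

Answer: 17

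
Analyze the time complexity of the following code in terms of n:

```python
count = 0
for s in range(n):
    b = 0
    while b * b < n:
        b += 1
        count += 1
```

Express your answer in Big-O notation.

Each loop level contributes: n × √n. Multiplying the contributions gives O(n√n).

Answer: O(n√n)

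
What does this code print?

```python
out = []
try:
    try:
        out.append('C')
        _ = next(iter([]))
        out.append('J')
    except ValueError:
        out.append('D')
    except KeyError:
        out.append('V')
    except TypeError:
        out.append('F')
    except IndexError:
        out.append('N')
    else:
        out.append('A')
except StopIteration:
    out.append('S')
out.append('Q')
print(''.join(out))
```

Execution trace: 'C' (try body) → 'S' (outer except StopIteration) → 'Q' (after the try/except). Output: CSQ

Answer: CSQ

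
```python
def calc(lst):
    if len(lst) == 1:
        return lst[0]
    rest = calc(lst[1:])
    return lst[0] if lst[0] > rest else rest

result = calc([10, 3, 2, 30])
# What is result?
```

Recursive max over [10, 3, 2, 30] = 30

Answer: 30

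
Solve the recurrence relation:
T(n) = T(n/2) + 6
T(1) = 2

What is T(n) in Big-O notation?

Each step divides n by 2 and adds 6. After log_2(n) steps we reach T(1)=2. So T(n) = 6·log_2(n) + 2 = O(log n).

Answer: O(log n)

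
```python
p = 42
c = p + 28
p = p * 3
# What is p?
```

Trace:
`p = 42` → p = 42
`c = p + 28` → c = 70
`p = p * 3` → p = 126
So p = 126

Answer: 126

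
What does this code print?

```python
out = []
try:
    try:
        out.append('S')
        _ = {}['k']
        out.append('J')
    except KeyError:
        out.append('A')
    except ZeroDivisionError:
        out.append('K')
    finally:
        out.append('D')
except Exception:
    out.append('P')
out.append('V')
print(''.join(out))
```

Execution trace: 'S' (inner try body) → 'A' (inner except KeyError) → 'D' (inner finally) → 'V' (after the try/except). Output: SADV

Answer: SADV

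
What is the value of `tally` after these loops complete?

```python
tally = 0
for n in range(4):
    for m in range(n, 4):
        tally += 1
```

Upper triangle: 4 + 3 + ... + 1
`tally` takes the values: 0 → 1 → 2 → 3 → 4 → 5 → 6 → 7 → 8 → 9 → 10

Answer: 10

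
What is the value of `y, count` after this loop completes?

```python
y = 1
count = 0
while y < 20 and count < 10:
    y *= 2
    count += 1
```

Double until >= 20 or 10 iterations
`y, count` takes the values: (1, 0) → (2, 0) → (2, 1) → (4, 1) → (4, 2) → (8, 2) → (8, 3) → (16, 3) → (16, 4) → (32, 4) → (32, 5)

Answer: 32, 5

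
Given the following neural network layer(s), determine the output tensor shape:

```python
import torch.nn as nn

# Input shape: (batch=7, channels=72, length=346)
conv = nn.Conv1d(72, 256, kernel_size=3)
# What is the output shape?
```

Input: (7, 72, 346) -> Output: (7, 256, 344)

Answer: (7, 256, 344)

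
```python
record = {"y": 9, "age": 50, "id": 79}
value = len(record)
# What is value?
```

Trace:
`record = {"y": 9, "age": 50, "id": 79}` → record = {'y': 9, 'age': 50, 'id': 79}
`value = len(record)` → value = 3
So value = 3

Answer: 3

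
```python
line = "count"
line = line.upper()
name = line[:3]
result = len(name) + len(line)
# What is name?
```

Trace:
`line = "count"` → line = 'count'
`line = line.upper()` → line = 'COUNT'
`name = line[:3]` → name = 'COU'
`result = len(name) + len(line)` → result = 8
So name = 'COU'

Answer: 'COU'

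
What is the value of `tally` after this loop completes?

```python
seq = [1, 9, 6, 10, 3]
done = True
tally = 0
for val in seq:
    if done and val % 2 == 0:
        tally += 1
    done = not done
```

Count even values at even positions
`tally` takes the values: 0 → 1

Answer: 1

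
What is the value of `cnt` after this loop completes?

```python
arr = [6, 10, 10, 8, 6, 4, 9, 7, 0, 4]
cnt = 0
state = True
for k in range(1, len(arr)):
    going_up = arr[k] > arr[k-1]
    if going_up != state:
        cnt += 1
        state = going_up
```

Count direction changes in [6, 10, 10, 8, 6, 4, 9, 7, 0, 4]
`cnt` takes the values: 0 → 1 → 2 → 3 → 4

Answer: 4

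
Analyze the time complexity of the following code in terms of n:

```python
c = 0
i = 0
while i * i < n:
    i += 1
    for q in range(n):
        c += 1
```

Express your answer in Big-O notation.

Each loop level contributes: √n × n. Multiplying the contributions gives O(n√n).

Answer: O(n√n)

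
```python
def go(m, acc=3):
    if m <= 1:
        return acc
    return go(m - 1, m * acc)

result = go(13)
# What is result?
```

Accumulator trace (n, acc): (13, 3) -> (12, 39) -> (11, 468) -> (10, 5148) -> (9, 51480) -> (8, 463320) -> (7, 3706560) -> (6, 25945920) -> (5, 155675520) -> (4, 778377600) -> (3, 3113510400) -> (2, 9340531200) -> (1, 18681062400) -> return 18681062400

Answer: 18681062400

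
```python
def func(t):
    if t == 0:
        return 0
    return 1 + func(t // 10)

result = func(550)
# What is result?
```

Count of digits of 550: 3

Answer: 3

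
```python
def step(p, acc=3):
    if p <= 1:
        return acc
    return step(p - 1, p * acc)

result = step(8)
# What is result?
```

Accumulator trace (n, acc): (8, 3) -> (7, 24) -> (6, 168) -> (5, 1008) -> (4, 5040) -> (3, 20160) -> (2, 60480) -> (1, 120960) -> return 120960

Answer: 120960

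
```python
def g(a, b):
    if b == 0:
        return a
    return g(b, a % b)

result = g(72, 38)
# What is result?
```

g(72, 38) -> g(38, 34) -> g(34, 4) -> g(4, 2) -> g(2, 0) -> 2

Answer: 2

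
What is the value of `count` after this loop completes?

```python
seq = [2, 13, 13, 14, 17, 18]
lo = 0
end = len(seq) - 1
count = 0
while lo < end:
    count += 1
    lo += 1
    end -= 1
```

Iterations until pointers meet (list length 6)
`count` takes the values: 0 → 1 → 2 → 3

Answer: 3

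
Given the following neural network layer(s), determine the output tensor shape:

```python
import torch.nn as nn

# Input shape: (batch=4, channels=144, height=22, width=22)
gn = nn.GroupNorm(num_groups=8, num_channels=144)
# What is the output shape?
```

Input: (4, 144, 22, 22) -> Output: (4, 144, 22, 22)

Answer: (4, 144, 22, 22)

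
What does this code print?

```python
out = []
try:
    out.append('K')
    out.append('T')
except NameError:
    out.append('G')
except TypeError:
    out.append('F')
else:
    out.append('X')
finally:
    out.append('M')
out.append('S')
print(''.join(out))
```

Execution trace: 'K' (try body) → 'T' (try body, no exception) → 'X' (else) → 'M' (finally) → 'S' (after the try/except). Output: KTXMS

Answer: KTXMS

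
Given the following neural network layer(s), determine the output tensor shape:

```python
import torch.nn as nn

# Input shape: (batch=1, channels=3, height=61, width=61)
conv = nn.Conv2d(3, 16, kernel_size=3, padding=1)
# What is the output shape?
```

Input: (1, 3, 61, 61) -> Output: (1, 16, 61, 61)

Answer: (1, 16, 61, 61)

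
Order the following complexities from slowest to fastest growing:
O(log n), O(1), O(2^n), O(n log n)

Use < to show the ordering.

Ordered by growth rate: O(1) < O(log n) < O(n log n) < O(2^n)

Answer: O(1) < O(log n) < O(n log n) < O(2^n)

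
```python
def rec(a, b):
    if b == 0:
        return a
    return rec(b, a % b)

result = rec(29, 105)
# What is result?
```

rec(29, 105) -> rec(105, 29) -> rec(29, 18) -> rec(18, 11) -> rec(11, 7) -> rec(7, 4) -> rec(4, 3) -> rec(3, 1) -> rec(1, 0) -> 1

Answer: 1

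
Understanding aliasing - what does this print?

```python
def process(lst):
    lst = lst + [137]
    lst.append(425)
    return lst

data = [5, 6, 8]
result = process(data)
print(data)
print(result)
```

Key concept: rebinding parameter vs mutation.
Step by step:
`data = [5, 6, 8]` → data = [5, 6, 8]
`result = process(data)` → result = [5, 6, 8, 137, 425]
`print(data)` → prints [5, 6, 8]
`print(result)` → prints [5, 6, 8, 137, 425]

Answer:
[5, 6, 8]
[5, 6, 8, 137, 425]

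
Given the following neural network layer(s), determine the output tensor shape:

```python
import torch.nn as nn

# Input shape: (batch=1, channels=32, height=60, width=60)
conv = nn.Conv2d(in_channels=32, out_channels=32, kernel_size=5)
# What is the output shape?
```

Input: (1, 32, 60, 60) -> Output: (1, 32, 56, 56)

Answer: (1, 32, 56, 56)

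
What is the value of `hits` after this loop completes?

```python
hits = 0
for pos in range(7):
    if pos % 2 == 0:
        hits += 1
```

Count numbers divisible by 2 in range(7)
`hits` takes the values: 0 → 1 → 2 → 3 → 4

Answer: 4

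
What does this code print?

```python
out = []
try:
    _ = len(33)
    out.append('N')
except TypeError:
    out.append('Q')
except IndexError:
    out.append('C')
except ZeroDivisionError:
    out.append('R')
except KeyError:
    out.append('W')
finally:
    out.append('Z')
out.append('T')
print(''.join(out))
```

Execution trace: 'Q' (except TypeError) → 'Z' (finally) → 'T' (after the try/except). Output: QZT

Answer: QZT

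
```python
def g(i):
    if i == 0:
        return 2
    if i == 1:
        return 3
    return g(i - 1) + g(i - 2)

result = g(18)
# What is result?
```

Build up from base cases: g(0)=2, g(1)=3, g(2)=5, g(3)=8, g(4)=13, g(5)=21, g(6)=34, ..., g(18)=10946

Answer: 10946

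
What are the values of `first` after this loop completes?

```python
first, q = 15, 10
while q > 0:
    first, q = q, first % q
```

GCD of 15 and 10
`first` takes the values: 15 → 10 → 5

Answer: 5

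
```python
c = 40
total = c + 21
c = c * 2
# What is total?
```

Trace:
`c = 40` → c = 40
`total = c + 21` → total = 61
`c = c * 2` → c = 80
So total = 61

Answer: 61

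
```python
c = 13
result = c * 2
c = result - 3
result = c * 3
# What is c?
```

Trace:
`c = 13` → c = 13
`result = c * 2` → result = 26
`c = result - 3` → c = 23
`result = c * 3` → result = 69
So c = 23

Answer: 23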